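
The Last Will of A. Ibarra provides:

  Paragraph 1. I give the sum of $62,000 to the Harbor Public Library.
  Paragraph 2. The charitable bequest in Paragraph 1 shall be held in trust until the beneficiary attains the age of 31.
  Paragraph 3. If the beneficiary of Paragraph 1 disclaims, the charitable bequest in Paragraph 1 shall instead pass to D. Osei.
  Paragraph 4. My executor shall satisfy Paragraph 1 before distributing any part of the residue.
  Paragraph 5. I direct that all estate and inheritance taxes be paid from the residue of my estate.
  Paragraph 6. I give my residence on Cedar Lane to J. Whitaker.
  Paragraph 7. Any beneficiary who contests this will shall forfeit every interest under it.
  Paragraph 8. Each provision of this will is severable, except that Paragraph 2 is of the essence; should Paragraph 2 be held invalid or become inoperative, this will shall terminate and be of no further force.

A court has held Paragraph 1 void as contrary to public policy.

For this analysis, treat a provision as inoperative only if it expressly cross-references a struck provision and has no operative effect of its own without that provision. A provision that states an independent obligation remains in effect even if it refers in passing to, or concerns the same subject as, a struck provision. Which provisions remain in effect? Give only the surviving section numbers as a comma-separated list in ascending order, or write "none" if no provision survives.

none

Paragraph 1 is struck. Paragraph 2 has no operative effect of its own apart from Paragraph 1 and is therefore inoperative. Paragraph 3 has no operative effect of its own apart from Paragraph 1 and is therefore inoperative. Paragraph 4 operates only by reference to Paragraph 1, so it falls with Paragraph 1. Paragraph 8 makes Paragraph 2 an essential term, and Paragraph 2 has been rendered inoperative by the cascade; under Paragraph 8, the entire will is therefore void. No provision of the will survives.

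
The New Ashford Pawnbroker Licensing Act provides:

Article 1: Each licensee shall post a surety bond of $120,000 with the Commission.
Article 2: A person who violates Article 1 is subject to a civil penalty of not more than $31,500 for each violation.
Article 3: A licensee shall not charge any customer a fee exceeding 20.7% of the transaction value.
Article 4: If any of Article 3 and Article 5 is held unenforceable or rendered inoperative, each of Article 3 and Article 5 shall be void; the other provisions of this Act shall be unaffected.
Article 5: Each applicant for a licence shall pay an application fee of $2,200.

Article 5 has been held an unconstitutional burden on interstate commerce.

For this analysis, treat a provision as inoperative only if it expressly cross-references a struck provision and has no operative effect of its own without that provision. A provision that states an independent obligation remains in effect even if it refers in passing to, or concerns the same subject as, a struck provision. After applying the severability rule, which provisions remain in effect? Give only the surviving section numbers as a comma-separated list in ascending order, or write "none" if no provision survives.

1, 2, 4

Article 5 is struck. Nothing else in the Act is defined by reference to Article 5. Article 4 declares Article 3 and Article 5 mutually dependent; since one of them has fallen, all of them are of no effect. That brings down Article 3 as well. The remainder continues in force under Article 4. Article 1, Article 2, and Article 4 remain in effect.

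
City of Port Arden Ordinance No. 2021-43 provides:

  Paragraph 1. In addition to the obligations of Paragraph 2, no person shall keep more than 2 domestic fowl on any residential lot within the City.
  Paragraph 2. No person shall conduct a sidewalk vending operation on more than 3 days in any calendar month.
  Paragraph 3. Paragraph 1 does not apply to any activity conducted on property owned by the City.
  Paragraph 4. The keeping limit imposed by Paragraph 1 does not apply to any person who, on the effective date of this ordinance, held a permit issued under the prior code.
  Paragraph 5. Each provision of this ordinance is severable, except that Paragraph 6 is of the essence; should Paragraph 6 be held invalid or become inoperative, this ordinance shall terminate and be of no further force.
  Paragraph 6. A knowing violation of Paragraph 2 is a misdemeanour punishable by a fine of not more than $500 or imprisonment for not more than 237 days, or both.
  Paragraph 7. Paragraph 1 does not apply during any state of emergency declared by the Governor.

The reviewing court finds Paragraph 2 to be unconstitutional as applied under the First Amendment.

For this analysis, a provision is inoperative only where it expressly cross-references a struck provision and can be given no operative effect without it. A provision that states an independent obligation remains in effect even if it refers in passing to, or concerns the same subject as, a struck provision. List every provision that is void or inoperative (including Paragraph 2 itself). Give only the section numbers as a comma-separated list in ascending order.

Paragraph 2 is struck. Paragraph 6 merely fixes the criminal penalty for violating Paragraph 2; with Paragraph 2 gone it has nothing to operate on and falls away. Paragraph 5 makes Paragraph 6 an essential term, and Paragraph 6 has been rendered inoperative by the cascade; under Paragraph 5, the entire ordinance is therefore void. No provision of the ordinance survives.

1, 2, 3, 4, 5, 6, 7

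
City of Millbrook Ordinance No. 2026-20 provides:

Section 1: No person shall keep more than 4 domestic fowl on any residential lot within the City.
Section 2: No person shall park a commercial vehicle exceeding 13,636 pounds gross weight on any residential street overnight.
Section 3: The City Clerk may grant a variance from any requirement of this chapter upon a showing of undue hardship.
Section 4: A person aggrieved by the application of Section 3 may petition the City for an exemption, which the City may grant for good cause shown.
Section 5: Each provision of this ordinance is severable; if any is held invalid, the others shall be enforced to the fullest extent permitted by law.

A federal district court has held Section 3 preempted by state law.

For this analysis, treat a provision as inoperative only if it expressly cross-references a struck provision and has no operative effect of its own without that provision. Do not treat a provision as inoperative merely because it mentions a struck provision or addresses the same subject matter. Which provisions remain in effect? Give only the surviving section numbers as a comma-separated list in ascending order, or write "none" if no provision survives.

1, 2, 5

Section 3 is struck. Section 4 has no operative effect of its own apart from Section 3 and is therefore inoperative. Section 5 is a severability clause and preserves every provision that can still be given independent effect. The provisions still in force are Section 1, Section 2, and Section 5.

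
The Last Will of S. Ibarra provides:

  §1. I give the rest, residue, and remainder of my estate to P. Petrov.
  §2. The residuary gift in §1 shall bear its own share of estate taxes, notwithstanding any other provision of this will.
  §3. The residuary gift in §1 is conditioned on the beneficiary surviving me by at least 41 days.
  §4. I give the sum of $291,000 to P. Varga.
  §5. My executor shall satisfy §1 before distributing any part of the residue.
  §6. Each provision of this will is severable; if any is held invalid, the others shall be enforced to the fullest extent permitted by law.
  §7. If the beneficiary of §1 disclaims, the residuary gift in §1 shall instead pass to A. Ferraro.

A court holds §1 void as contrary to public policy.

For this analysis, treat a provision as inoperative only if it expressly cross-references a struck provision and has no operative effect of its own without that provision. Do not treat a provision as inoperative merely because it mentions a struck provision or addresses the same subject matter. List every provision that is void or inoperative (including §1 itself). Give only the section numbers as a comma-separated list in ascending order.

1, 2, 3, 5, 7

§1 is struck. The only function of §2 is the tax charge on §1, so it cannot stand once §1 is removed. §3 operates only by reference to §1, so it falls with §1. §5 operates only by reference to §1, so it falls with §1. §7 operates only by reference to §1, so it falls with §1. Under the severability clause in §6, the remaining provisions continue in force. §4 and §6 remain in effect.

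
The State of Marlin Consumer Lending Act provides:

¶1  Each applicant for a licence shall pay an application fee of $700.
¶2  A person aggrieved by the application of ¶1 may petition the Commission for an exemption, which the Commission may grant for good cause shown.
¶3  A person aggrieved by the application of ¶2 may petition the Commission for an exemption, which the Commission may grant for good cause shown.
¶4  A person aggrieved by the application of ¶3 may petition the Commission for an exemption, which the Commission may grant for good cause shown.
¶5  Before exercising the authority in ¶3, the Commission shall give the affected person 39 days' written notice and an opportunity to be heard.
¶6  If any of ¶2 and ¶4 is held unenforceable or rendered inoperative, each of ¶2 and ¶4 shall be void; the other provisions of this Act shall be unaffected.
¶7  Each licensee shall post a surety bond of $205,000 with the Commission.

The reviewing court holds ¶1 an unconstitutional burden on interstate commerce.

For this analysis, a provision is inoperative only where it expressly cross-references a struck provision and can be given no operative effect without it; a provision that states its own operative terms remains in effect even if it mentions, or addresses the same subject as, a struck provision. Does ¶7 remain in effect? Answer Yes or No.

¶1 is struck. The only function of ¶2 is the exemption procedure for ¶1, so it cannot stand once ¶1 is removed. The only function of ¶3 is the exemption procedure for ¶2, so it cannot stand once ¶2 is removed. ¶4 merely fixes the exemption procedure for ¶3; with ¶3 gone it has nothing to operate on and falls away. ¶5 operates only by reference to ¶3, so it falls with ¶3. ¶6 declares ¶2 and ¶4 mutually dependent; since one of them has fallen, all of them are of no effect. The remainder continues in force under ¶6. ¶6 and ¶7 remain in effect. ¶7 is among the surviving provisions, so the answer is yes.

Yes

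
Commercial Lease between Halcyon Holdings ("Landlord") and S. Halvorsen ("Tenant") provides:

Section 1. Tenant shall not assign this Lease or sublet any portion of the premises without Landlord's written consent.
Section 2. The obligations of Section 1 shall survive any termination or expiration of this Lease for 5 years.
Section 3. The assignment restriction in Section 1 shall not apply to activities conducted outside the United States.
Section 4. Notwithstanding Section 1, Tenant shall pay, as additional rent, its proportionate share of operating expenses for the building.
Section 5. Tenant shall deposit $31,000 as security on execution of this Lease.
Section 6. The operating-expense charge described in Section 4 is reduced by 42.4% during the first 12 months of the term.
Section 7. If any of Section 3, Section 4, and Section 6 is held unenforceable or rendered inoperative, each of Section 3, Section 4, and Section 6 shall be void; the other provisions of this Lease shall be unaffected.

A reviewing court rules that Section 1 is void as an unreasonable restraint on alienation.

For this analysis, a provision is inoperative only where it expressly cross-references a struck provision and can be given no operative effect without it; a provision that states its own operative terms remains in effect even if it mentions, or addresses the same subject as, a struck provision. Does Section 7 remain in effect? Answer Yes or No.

Section 1 is struck. Section 2 operates only by reference to Section 1, so it falls with Section 1. The whole of Section 3 is the carve-out from the assignment restriction, defined by reference to Section 1, so Section 3 cannot stand once Section 1 is removed. Section 7 declares Section 3, Section 4, and Section 6 mutually dependent; since one of them has fallen, all of them are of no effect. That brings down Section 4 and Section 6 as well. The remainder continues in force under Section 7. That leaves Section 5 and Section 7 in effect. Section 7 is among the surviving provisions, so the answer is yes.

Yes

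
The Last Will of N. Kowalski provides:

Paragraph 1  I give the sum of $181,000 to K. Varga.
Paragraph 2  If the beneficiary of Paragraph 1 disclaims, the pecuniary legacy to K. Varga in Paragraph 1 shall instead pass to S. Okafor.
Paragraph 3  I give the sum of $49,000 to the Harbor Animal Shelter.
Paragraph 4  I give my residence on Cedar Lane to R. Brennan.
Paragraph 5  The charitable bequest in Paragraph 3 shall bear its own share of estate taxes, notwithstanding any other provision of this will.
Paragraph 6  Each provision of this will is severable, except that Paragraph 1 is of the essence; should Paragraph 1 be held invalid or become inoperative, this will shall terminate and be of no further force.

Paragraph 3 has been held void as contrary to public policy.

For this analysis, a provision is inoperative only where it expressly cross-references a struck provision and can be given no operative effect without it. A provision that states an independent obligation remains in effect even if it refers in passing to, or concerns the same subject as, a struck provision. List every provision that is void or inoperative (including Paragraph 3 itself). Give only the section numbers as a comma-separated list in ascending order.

Paragraph 3 is struck. Paragraph 5 operates only by reference to Paragraph 3, so it falls with Paragraph 3. Paragraph 6 makes Paragraph 1 an essential term, but Paragraph 1 is unaffected, so the severability proviso in Paragraph 6 preserves the remaining provisions. The provisions still in force are Paragraph 1, Paragraph 2, Paragraph 4, and Paragraph 6.

3, 5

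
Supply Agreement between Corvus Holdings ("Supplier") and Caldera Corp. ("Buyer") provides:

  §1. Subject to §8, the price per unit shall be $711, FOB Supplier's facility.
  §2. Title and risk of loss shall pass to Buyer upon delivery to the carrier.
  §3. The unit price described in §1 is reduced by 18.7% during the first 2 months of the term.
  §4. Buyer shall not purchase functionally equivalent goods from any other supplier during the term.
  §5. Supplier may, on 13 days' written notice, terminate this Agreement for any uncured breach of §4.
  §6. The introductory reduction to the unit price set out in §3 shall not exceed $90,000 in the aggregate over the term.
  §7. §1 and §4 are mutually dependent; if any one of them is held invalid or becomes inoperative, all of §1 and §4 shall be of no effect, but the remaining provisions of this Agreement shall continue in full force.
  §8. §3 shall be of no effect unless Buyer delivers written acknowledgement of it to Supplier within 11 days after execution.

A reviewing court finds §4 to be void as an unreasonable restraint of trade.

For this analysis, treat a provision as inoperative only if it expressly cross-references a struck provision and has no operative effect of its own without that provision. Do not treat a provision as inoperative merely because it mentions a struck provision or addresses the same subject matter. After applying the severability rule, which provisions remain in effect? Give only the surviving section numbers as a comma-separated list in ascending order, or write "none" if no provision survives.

§4 is struck. §5 merely fixes the termination right for breach of §4; with §4 gone it has nothing to operate on and falls away. §7 declares §1 and §4 mutually dependent; since one of them has fallen, all of them are of no effect. That brings down §1 as well. §3, §6, and §8 in turn depend solely on a provision now struck and likewise fall. The remainder continues in force under §7. That leaves §2 and §7 in effect.

2, 7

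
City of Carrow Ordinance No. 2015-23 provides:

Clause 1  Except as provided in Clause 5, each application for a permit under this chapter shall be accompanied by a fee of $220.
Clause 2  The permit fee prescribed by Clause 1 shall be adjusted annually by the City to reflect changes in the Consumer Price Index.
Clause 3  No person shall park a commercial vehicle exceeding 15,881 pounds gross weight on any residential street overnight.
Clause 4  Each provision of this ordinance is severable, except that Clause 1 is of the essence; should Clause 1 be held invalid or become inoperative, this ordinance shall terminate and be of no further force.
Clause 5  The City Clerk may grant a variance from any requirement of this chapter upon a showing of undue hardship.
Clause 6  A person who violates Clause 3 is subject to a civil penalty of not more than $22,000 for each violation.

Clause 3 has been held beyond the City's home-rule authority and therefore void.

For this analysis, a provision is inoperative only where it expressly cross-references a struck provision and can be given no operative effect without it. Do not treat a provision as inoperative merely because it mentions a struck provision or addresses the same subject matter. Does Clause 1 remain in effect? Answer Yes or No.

Yes

Clause 3 is struck. Clause 6 operates only by reference to Clause 3, so it falls with Clause 3. Clause 4 makes Clause 1 an essential term, but Clause 1 is unaffected, so the severability proviso in Clause 4 preserves the remaining provisions. The provisions still in force are Clause 1, Clause 2, Clause 4, and Clause 5. Clause 1 is among the surviving provisions, so the answer is yes.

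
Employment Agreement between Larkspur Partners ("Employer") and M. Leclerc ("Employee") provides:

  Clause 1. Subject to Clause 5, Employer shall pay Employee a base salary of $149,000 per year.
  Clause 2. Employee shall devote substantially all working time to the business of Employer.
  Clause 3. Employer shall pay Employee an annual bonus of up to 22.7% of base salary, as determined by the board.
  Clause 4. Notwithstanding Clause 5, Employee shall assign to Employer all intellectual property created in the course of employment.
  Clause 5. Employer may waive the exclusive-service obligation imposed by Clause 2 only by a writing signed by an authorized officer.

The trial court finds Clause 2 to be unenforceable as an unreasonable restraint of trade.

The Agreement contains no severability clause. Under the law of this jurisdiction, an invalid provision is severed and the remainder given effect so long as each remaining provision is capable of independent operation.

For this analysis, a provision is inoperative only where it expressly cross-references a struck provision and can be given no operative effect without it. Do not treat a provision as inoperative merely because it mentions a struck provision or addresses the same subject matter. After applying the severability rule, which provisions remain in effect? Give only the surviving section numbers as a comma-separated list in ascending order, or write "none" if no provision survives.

Clause 2 is struck. The only function of Clause 5 is the waiver condition for Clause 2, so it cannot stand once Clause 2 is removed. Although Clause 4 refers to Clause 5, its operative terms do not depend on Clause 5, so it remains in effect. Although Clause 1 refers to Clause 5, its operative terms do not depend on Clause 5, so it remains in effect. With no severability clause, the stated default rule severs what cannot stand and enforces each remaining provision that can operate on its own. The provisions still in force are Clause 1, Clause 3, and Clause 4.

1, 3, 4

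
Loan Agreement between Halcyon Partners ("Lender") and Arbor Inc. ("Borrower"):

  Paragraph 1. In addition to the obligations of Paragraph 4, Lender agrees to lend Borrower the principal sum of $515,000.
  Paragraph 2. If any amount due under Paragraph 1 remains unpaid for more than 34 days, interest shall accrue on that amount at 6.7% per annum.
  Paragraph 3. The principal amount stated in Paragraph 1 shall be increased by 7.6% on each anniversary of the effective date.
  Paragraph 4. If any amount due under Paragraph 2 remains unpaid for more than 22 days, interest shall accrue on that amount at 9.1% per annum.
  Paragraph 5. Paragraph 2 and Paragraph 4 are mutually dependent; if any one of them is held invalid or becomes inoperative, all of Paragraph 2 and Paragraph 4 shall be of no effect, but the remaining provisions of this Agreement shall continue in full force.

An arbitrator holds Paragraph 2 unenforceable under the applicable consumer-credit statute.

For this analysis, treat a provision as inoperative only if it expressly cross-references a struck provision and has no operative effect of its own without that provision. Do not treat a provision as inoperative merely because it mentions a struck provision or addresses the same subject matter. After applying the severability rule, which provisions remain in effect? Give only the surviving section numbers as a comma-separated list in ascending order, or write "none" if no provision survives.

1, 3, 5

Paragraph 2 is struck. The whole of Paragraph 4 is the default interest on the default interest on the principal amount, defined by reference to Paragraph 2, so Paragraph 4 cannot stand once Paragraph 2 is removed. Although Paragraph 1 refers to Paragraph 4, its operative terms do not depend on Paragraph 4, so it remains in effect. Paragraph 5 declares Paragraph 2 and Paragraph 4 mutually dependent; since one of them has fallen, all of them are of no effect. The remainder continues in force under Paragraph 5. The provisions still in force are Paragraph 1, Paragraph 3, and Paragraph 5.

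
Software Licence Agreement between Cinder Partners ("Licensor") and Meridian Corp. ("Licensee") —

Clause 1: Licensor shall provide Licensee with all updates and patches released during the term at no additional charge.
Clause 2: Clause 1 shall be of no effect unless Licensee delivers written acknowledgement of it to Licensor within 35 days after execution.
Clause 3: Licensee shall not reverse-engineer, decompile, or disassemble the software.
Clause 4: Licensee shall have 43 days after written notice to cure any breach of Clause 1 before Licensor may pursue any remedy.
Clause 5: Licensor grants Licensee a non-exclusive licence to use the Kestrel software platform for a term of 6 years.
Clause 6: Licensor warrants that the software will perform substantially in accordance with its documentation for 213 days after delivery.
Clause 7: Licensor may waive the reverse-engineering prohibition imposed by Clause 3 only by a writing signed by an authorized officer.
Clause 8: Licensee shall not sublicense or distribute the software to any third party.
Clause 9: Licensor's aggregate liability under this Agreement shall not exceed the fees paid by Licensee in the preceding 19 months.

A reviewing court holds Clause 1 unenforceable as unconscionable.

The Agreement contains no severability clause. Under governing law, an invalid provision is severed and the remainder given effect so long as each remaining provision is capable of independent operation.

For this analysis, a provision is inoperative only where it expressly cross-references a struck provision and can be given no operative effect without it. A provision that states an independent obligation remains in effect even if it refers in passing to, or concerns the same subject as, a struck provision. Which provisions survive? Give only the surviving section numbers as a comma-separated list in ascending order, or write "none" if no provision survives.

Clause 1 is struck. Clause 2 merely fixes the acknowledgement condition for Clause 1; with Clause 1 gone it has nothing to operate on and falls away. The only function of Clause 4 is the cure period for breach of Clause 1, so it cannot stand once Clause 1 is removed. Under the stated default rule, only provisions that cannot operate independently fall away; the rest are enforced. Clause 3, Clause 5, Clause 6, Clause 7, Clause 8, and Clause 9 remain in effect.

3, 5, 6, 7, 8, 9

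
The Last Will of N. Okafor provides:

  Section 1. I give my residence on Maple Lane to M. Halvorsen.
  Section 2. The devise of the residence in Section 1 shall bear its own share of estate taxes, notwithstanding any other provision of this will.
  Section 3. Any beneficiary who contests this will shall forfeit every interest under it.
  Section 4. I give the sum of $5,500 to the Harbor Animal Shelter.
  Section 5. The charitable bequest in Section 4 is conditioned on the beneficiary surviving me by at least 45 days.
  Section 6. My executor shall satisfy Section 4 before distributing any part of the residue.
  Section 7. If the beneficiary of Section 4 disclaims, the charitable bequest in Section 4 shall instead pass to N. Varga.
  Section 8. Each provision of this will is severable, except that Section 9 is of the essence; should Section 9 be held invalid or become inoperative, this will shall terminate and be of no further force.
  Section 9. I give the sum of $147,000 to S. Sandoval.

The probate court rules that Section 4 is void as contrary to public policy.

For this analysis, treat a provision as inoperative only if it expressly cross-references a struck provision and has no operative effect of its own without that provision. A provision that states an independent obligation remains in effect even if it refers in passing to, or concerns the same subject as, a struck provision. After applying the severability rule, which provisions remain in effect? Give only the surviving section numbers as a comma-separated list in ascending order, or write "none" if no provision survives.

1, 2, 3, 8, 9

Section 4 is struck. The only function of Section 5 is the survivorship condition on Section 4, so it cannot stand once Section 4 is removed. The only function of Section 6 is the priority direction for Section 4, so it cannot stand once Section 4 is removed. Section 7 merely fixes the alternative disposition for Section 4; with Section 4 gone it has nothing to operate on and falls away. Section 8 makes Section 9 an essential term, but Section 9 is unaffected, so the severability proviso in Section 8 preserves the remaining provisions. That leaves Section 1, Section 2, Section 3, Section 8, and Section 9 in effect.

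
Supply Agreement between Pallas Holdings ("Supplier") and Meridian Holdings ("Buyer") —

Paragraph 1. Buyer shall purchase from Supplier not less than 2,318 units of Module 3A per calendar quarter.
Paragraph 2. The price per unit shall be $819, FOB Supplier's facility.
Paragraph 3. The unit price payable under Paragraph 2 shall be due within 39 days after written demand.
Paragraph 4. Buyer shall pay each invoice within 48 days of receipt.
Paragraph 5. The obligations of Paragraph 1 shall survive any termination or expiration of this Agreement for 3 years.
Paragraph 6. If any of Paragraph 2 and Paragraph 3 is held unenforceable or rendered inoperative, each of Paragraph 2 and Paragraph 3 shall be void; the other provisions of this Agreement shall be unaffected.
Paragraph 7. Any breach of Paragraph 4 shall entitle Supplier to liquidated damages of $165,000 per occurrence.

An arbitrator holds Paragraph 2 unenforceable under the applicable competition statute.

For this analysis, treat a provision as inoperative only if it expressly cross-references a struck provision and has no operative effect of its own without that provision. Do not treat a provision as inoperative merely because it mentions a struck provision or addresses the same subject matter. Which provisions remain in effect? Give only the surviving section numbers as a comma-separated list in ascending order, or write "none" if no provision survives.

1, 4, 5, 6, 7

Paragraph 2 is struck. Paragraph 3 has no operative effect of its own apart from Paragraph 2 and is therefore inoperative. Paragraph 6 declares Paragraph 2 and Paragraph 3 mutually dependent; since one of them has fallen, all of them are of no effect. The remainder continues in force under Paragraph 6. That leaves Paragraph 1, Paragraph 4, Paragraph 5, Paragraph 6, and Paragraph 7 in effect.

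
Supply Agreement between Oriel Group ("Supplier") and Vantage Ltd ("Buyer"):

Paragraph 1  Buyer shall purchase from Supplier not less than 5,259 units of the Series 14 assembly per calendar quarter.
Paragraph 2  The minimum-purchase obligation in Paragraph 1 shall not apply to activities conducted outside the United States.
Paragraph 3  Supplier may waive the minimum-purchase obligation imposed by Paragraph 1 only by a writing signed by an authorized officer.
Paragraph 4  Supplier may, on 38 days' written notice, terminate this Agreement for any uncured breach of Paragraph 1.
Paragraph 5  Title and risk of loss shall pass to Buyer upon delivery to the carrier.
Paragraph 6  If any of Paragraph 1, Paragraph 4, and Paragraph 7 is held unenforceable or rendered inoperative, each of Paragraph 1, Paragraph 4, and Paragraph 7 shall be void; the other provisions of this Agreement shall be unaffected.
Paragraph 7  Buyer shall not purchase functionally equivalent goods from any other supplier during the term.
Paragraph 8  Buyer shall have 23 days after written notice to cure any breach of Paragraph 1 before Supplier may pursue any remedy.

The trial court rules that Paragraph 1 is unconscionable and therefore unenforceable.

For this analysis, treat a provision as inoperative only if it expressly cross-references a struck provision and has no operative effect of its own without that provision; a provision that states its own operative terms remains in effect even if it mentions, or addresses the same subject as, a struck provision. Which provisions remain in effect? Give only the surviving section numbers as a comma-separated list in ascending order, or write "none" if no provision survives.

5, 6

Paragraph 1 is struck. Paragraph 2 has no operative effect of its own apart from Paragraph 1 and is therefore inoperative. Paragraph 3 merely fixes the waiver condition for Paragraph 1; with Paragraph 1 gone it has nothing to operate on and falls away. Paragraph 4 operates only by reference to Paragraph 1, so it falls with Paragraph 1. Paragraph 8 has no operative effect of its own apart from Paragraph 1 and is therefore inoperative. Paragraph 6 declares Paragraph 1, Paragraph 4, and Paragraph 7 mutually dependent; since one of them has fallen, all of them are of no effect. That brings down Paragraph 7 as well. The remainder continues in force under Paragraph 6. The provisions still in force are Paragraph 5 and Paragraph 6.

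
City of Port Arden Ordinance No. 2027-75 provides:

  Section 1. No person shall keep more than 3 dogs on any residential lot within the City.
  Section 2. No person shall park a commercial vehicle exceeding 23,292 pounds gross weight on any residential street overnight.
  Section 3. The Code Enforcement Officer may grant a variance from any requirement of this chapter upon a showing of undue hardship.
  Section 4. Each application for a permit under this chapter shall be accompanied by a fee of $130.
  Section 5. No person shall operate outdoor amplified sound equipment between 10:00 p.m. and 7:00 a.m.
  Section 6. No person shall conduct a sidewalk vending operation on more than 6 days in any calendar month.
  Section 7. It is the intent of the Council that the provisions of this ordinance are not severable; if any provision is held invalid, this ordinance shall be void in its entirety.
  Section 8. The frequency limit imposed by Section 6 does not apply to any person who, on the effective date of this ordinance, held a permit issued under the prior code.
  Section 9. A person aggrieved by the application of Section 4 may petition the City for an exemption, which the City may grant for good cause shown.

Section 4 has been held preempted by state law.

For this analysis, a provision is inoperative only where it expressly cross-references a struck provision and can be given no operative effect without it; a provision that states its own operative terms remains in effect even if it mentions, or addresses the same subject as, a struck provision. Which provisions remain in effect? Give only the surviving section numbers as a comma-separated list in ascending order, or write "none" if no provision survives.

none

Section 4 is struck. Section 9 operates only by reference to Section 4, so it falls with Section 4. Section 7 provides that the ordinance is not severable, so the invalidity of any one provision voids the entire ordinance. No provision of the ordinance survives.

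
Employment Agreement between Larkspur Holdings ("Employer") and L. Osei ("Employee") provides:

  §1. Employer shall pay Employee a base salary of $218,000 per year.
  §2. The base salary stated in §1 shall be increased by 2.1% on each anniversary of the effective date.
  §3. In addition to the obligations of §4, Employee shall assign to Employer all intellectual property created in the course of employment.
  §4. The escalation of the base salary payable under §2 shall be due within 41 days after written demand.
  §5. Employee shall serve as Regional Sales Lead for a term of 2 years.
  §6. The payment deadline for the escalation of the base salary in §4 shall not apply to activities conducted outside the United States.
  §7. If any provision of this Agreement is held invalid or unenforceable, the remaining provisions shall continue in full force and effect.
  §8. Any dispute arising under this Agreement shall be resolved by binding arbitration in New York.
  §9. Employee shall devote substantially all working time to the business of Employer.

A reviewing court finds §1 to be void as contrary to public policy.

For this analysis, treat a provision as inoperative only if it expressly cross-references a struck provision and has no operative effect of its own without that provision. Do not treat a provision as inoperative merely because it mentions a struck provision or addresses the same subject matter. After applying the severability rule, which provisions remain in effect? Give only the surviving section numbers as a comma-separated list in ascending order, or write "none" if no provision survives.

§1 is struck. The whole of §2 is the escalation of the base salary, defined by reference to §1, so §2 cannot stand once §1 is removed. §4 does nothing except set the payment deadline for the escalation of the base salary by reference to §2; with §2 gone it has no independent effect and is inoperative. §6 does nothing except set the carve-out from the payment deadline for the escalation of the base salary by reference to §4; with §4 gone it has no independent effect and is inoperative. Although §3 refers to §4, its operative terms do not depend on §4, so it remains in effect. §7 is a severability clause and preserves every provision that can still be given independent effect. The provisions still in force are §3, §5, §7, §8, and §9.

3, 5, 7, 8, 9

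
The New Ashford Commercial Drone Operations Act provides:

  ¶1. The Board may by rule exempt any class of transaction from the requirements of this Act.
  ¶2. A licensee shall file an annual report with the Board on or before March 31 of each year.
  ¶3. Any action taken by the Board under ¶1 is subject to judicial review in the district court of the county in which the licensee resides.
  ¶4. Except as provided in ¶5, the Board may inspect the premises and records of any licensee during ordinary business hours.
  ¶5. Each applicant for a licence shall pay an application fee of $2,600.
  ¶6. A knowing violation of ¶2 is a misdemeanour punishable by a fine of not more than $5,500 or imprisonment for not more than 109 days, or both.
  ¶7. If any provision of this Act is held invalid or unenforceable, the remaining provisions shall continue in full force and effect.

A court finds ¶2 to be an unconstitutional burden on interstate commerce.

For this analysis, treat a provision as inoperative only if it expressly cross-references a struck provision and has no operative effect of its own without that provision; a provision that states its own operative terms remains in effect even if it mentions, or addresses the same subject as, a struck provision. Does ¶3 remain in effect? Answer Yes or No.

Yes

¶2 is struck. ¶6 merely fixes the criminal penalty for violating ¶2; with ¶2 gone it has nothing to operate on and falls away. Under the severability clause in ¶7, the remaining provisions continue in force. ¶1, ¶3, ¶4, ¶5, and ¶7 remain in effect. ¶3 is among the surviving provisions, so the answer is yes.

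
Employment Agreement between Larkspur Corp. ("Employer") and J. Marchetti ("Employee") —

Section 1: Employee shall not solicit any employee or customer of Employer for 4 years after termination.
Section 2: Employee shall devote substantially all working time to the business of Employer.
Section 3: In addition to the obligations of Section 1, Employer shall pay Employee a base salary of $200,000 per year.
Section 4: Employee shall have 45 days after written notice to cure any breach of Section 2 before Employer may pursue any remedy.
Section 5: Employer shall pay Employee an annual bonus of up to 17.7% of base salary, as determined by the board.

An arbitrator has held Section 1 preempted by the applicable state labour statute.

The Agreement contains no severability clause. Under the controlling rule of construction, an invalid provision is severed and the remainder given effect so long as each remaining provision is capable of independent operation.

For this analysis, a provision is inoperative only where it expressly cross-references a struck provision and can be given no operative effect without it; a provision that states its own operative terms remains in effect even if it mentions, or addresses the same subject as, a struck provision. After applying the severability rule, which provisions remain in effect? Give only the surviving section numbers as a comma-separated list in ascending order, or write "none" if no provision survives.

Section 1 is struck. Although Section 3 refers to Section 1, its operative terms do not depend on Section 1, so it remains in effect. No other provision's operative terms depend on Section 1. Under the stated default rule, only provisions that cannot operate independently fall away; the rest are enforced. The provisions still in force are Section 2, Section 3, Section 4, and Section 5.

2, 3, 4, 5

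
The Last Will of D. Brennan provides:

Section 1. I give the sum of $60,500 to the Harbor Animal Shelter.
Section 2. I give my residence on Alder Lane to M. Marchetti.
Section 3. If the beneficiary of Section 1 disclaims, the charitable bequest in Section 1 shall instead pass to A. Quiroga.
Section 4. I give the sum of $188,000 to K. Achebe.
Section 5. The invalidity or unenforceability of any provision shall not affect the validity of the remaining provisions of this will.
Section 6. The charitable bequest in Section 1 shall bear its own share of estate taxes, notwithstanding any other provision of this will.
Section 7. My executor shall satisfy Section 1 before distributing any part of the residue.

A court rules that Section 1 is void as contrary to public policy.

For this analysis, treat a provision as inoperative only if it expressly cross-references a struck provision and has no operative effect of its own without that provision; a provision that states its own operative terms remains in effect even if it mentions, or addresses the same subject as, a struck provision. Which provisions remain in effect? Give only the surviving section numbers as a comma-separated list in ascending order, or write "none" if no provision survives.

2, 4, 5

Section 1 is struck. Section 3 operates only by reference to Section 1, so it falls with Section 1. Section 6 merely fixes the tax charge on Section 1; with Section 1 gone it has nothing to operate on and falls away. The only function of Section 7 is the priority direction for Section 1, so it cannot stand once Section 1 is removed. Section 5 is a severability clause and preserves every provision that can still be given independent effect. Section 2, Section 4, and Section 5 remain in effect.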